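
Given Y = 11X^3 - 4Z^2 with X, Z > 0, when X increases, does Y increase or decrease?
Y increases

Taking the partial derivative:
∂Y/∂X = 33X^2

∂Y/∂X = 33X^2 > 0 (assuming positive values)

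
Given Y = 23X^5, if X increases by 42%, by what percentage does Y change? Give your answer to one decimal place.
477.4%

For Y = 23X^5:
If X → X(1 + 0.42)
Then Y → Y · (1 + 0.42)^5
     ≈ Y · 5.7735

Percentage change = ((1 + 0.42)^5 − 1) × 100% ≈ 477.4%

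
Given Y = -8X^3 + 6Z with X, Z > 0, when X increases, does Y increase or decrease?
Y decreases

Taking the partial derivative:
∂Y/∂X = -24X^2

∂Y/∂X = -24X^2 < 0 (assuming positive values)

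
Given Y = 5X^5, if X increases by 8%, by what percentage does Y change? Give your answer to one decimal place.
46.9%

For Y = 5X^5:
If X → X(1 + 0.08)
Then Y → Y · (1 + 0.08)^5
     ≈ Y · 1.4693

Percentage change = ((1 + 0.08)^5 − 1) × 100% ≈ 46.9%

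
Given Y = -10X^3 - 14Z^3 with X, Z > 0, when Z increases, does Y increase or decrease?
Y decreases

Taking the partial derivative:
∂Y/∂Z = -42Z^2

∂Y/∂Z = -42Z^2 < 0 (assuming positive values)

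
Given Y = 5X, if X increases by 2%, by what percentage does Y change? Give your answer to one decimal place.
2.0%

For Y = 5X:
If X → X(1 + 0.02)
Then Y → Y · (1 + 0.02)^1
     = Y · 1.0200

Percentage change = ((1 + 0.02)^1 − 1) × 100% = 2.0%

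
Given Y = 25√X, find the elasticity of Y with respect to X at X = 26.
Elasticity = 1/2

Elasticity = (dY/dX) · (X/Y)

dY/dX = 25/(2·√X)
At X = 26: dY/dX = 25·√26/52, Y = 25·√26

Elasticity = (25·√26/52) · (26 / (25·√26)) = 1/2

Interpretation: for a small percentage change in X, the percentage change in Y is approximately 0.50 times as large.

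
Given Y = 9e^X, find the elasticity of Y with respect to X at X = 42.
Elasticity = 42

Elasticity = (dY/dX) · (X/Y)

dY/dX = 9·e^X
At X = 42: dY/dX = 9·e^42, Y = 9·e^42

Elasticity = (9·e^42) · (42 / (9·e^42)) = 42

Interpretation: for a small percentage change in X, the percentage change in Y is approximately 42.00 times as large.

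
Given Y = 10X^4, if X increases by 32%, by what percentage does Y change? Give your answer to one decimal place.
203.6%

For Y = 10X^4:
If X → X(1 + 0.32)
Then Y → Y · (1 + 0.32)^4
     ≈ Y · 3.0360

Percentage change = ((1 + 0.32)^4 − 1) × 100% ≈ 203.6%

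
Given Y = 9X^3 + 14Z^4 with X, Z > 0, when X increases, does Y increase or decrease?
Y increases

Taking the partial derivative:
∂Y/∂X = 27X^2

∂Y/∂X = 27X^2 > 0 (assuming positive values)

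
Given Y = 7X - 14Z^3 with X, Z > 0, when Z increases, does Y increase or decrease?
Y decreases

Taking the partial derivative:
∂Y/∂Z = -42Z^2

∂Y/∂Z = -42Z^2 < 0 (assuming positive values)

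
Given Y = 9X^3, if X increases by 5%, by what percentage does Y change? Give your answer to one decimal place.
15.8%

For Y = 9X^3:
If X → X(1 + 0.05)
Then Y → Y · (1 + 0.05)^3
     ≈ Y · 1.1576

Percentage change = ((1 + 0.05)^3 − 1) × 100% ≈ 15.8%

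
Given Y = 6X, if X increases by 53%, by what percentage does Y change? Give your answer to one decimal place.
53.0%

For Y = 6X:
If X → X(1 + 0.53)
Then Y → Y · (1 + 0.53)^1
     = Y · 1.5300

Percentage change = ((1 + 0.53)^1 − 1) × 100% = 53.0%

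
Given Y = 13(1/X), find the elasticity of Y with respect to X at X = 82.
Elasticity = -1

Elasticity = (dY/dX) · (X/Y)

dY/dX = -13/X²
At X = 82: dY/dX = -13/6724, Y = 13/82

Elasticity = (-13/6724) · (82 / (13/82)) = -1

Interpretation: for a small percentage change in X, the percentage change in Y is approximately -1.00 times as large.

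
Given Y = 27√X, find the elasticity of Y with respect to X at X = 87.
Elasticity = 1/2

Elasticity = (dY/dX) · (X/Y)

dY/dX = 27/(2·√X)
At X = 87: dY/dX = 9·√87/58, Y = 27·√87

Elasticity = (9·√87/58) · (87 / (27·√87)) = 1/2

Interpretation: for a small percentage change in X, the percentage change in Y is approximately 0.50 times as large.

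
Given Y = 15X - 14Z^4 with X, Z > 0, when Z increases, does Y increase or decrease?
Y decreases

Taking the partial derivative:
∂Y/∂Z = -56Z^3

∂Y/∂Z = -56Z^3 < 0 (assuming positive values)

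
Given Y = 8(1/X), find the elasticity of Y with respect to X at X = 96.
Elasticity = -1

Elasticity = (dY/dX) · (X/Y)

dY/dX = -8/X²
At X = 96: dY/dX = -1/1152, Y = 1/12

Elasticity = (-1/1152) · (96 / (1/12)) = -1

Interpretation: for a small percentage change in X, the percentage change in Y is approximately -1.00 times as large.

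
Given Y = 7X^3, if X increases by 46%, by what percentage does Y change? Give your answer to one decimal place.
211.2%

For Y = 7X^3:
If X → X(1 + 0.46)
Then Y → Y · (1 + 0.46)^3
     ≈ Y · 3.1121

Percentage change = ((1 + 0.46)^3 − 1) × 100% ≈ 211.2%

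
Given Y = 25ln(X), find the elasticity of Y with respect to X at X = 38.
Elasticity = 1/ln(38) ≈ 0.2749

Elasticity = (dY/dX) · (X/Y)

dY/dX = 25/X
At X = 38: dY/dX = 25/38, Y = 25·ln(38)

Elasticity = (25/38) · (38 / (25·ln(38))) = 1/ln(38) ≈ 0.2749

Interpretation: for a small percentage change in X, the percentage change in Y is approximately 0.27 times as large.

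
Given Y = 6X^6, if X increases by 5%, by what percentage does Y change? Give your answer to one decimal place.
34.0%

For Y = 6X^6:
If X → X(1 + 0.05)
Then Y → Y · (1 + 0.05)^6
     ≈ Y · 1.3401

Percentage change = ((1 + 0.05)^6 − 1) × 100% ≈ 34.0%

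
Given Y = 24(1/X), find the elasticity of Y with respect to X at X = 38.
Elasticity = -1

Elasticity = (dY/dX) · (X/Y)

dY/dX = -24/X²
At X = 38: dY/dX = -6/361, Y = 12/19

Elasticity = (-6/361) · (38 / (12/19)) = -1

Interpretation: for a small percentage change in X, the percentage change in Y is approximately -1.00 times as large.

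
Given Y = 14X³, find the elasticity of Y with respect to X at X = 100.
Elasticity = 3

Elasticity = (dY/dX) · (X/Y)

dY/dX = 42·X²
At X = 100: dY/dX = 420000, Y = 14000000

Elasticity = 420000 · (100 / 14000000) = 3

Interpretation: for a small percentage change in X, the percentage change in Y is approximately 3.00 times as large.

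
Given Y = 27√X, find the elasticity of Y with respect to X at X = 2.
Elasticity = 1/2

Elasticity = (dY/dX) · (X/Y)

dY/dX = 27/(2·√X)
At X = 2: dY/dX = 27·√2/4, Y = 27·√2

Elasticity = (27·√2/4) · (2 / (27·√2)) = 1/2

Interpretation: for a small percentage change in X, the percentage change in Y is approximately 0.50 times as large.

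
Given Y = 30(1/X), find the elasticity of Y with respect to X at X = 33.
Elasticity = -1

Elasticity = (dY/dX) · (X/Y)

dY/dX = -30/X²
At X = 33: dY/dX = -10/363, Y = 10/11

Elasticity = (-10/363) · (33 / (10/11)) = -1

Interpretation: for a small percentage change in X, the percentage change in Y is approximately -1.00 times as large.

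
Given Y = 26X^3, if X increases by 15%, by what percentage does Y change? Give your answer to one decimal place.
52.1%

For Y = 26X^3:
If X → X(1 + 0.15)
Then Y → Y · (1 + 0.15)^3
     ≈ Y · 1.5209

Percentage change = ((1 + 0.15)^3 − 1) × 100% ≈ 52.1%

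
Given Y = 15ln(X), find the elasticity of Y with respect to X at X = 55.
Elasticity = 1/ln(55) ≈ 0.2495

Elasticity = (dY/dX) · (X/Y)

dY/dX = 15/X
At X = 55: dY/dX = 3/11, Y = 15·ln(55)

Elasticity = (3/11) · (55 / (15·ln(55))) = 1/ln(55) ≈ 0.2495

Interpretation: for a small percentage change in X, the percentage change in Y is approximately 0.25 times as large.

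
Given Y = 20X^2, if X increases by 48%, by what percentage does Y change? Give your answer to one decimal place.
119.0%

For Y = 20X^2:
If X → X(1 + 0.48)
Then Y → Y · (1 + 0.48)^2
     = Y · 2.1904

Percentage change = ((1 + 0.48)^2 − 1) × 100% ≈ 119.0%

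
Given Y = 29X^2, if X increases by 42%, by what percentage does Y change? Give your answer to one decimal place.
101.6%

For Y = 29X^2:
If X → X(1 + 0.42)
Then Y → Y · (1 + 0.42)^2
     = Y · 2.0164

Percentage change = ((1 + 0.42)^2 − 1) × 100% ≈ 101.6%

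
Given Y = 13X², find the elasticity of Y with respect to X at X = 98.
Elasticity = 2

Elasticity = (dY/dX) · (X/Y)

dY/dX = 26·X
At X = 98: dY/dX = 2548, Y = 124852

Elasticity = 2548 · (98 / 124852) = 2

Interpretation: for a small percentage change in X, the percentage change in Y is approximately 2.00 times as large.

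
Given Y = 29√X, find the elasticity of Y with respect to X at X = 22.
Elasticity = 1/2

Elasticity = (dY/dX) · (X/Y)

dY/dX = 29/(2·√X)
At X = 22: dY/dX = 29·√22/44, Y = 29·√22

Elasticity = (29·√22/44) · (22 / (29·√22)) = 1/2

Interpretation: for a small percentage change in X, the percentage change in Y is approximately 0.50 times as large.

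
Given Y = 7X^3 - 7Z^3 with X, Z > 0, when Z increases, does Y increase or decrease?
Y decreases

Taking the partial derivative:
∂Y/∂Z = -21Z^2

∂Y/∂Z = -21Z^2 < 0 (assuming positive values)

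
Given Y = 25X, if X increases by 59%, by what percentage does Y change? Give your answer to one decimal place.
59.0%

For Y = 25X:
If X → X(1 + 0.59)
Then Y → Y · (1 + 0.59)^1
     = Y · 1.5900

Percentage change = ((1 + 0.59)^1 − 1) × 100% = 59.0%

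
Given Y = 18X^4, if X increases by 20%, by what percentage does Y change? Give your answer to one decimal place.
107.4%

For Y = 18X^4:
If X → X(1 + 0.2)
Then Y → Y · (1 + 0.2)^4
     = Y · 2.0736

Percentage change = ((1 + 0.2)^4 − 1) × 100% ≈ 107.4%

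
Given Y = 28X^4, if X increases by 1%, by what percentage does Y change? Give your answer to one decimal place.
4.1%

For Y = 28X^4:
If X → X(1 + 0.01)
Then Y → Y · (1 + 0.01)^4
     ≈ Y · 1.0406

Percentage change = ((1 + 0.01)^4 − 1) × 100% ≈ 4.1%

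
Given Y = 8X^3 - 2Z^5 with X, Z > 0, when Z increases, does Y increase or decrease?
Y decreases

Taking the partial derivative:
∂Y/∂Z = -10Z^4

∂Y/∂Z = -10Z^4 < 0 (assuming positive values)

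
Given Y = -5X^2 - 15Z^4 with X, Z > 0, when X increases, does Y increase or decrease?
Y decreases

Taking the partial derivative:
∂Y/∂X = -10X

∂Y/∂X = -10X < 0 (assuming positive values)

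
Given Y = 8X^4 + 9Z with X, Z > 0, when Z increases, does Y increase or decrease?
Y increases

Taking the partial derivative:
∂Y/∂Z = 9

∂Y/∂Z = 9 > 0 (assuming positive values)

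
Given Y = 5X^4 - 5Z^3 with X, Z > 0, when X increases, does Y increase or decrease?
Y increases

Taking the partial derivative:
∂Y/∂X = 20X^3

∂Y/∂X = 20X^3 > 0 (assuming positive values)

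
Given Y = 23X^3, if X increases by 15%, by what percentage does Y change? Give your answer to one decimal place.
52.1%

For Y = 23X^3:
If X → X(1 + 0.15)
Then Y → Y · (1 + 0.15)^3
     ≈ Y · 1.5209

Percentage change = ((1 + 0.15)^3 − 1) × 100% ≈ 52.1%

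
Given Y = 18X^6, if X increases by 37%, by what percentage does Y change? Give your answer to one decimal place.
561.2%

For Y = 18X^6:
If X → X(1 + 0.37)
Then Y → Y · (1 + 0.37)^6
     ≈ Y · 6.6119

Percentage change = ((1 + 0.37)^6 − 1) × 100% ≈ 561.2%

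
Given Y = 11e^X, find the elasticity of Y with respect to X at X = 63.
Elasticity = 63

Elasticity = (dY/dX) · (X/Y)

dY/dX = 11·e^X
At X = 63: dY/dX = 11·e^63, Y = 11·e^63

Elasticity = (11·e^63) · (63 / (11·e^63)) = 63

Interpretation: for a small percentage change in X, the percentage change in Y is approximately 63.00 times as large.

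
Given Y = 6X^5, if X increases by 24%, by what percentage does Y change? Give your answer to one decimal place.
193.2%

For Y = 6X^5:
If X → X(1 + 0.24)
Then Y → Y · (1 + 0.24)^5
     ≈ Y · 2.9316

Percentage change = ((1 + 0.24)^5 − 1) × 100% ≈ 193.2%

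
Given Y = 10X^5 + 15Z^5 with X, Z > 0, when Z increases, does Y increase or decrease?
Y increases

Taking the partial derivative:
∂Y/∂Z = 75Z^4

∂Y/∂Z = 75Z^4 > 0 (assuming positive values)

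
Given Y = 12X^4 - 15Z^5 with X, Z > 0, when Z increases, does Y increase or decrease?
Y decreases

Taking the partial derivative:
∂Y/∂Z = -75Z^4

∂Y/∂Z = -75Z^4 < 0 (assuming positive values)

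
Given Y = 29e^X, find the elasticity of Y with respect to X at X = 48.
Elasticity = 48

Elasticity = (dY/dX) · (X/Y)

dY/dX = 29·e^X
At X = 48: dY/dX = 29·e^48, Y = 29·e^48

Elasticity = (29·e^48) · (48 / (29·e^48)) = 48

Interpretation: for a small percentage change in X, the percentage change in Y is approximately 48.00 times as large.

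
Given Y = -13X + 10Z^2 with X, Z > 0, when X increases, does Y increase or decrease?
Y decreases

Taking the partial derivative:
∂Y/∂X = -13

∂Y/∂X = -13 < 0 (assuming positive values)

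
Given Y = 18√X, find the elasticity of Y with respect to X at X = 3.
Elasticity = 1/2

Elasticity = (dY/dX) · (X/Y)

dY/dX = 9/√X
At X = 3: dY/dX = 3·√3, Y = 18·√3

Elasticity = (3·√3) · (3 / (18·√3)) = 1/2

Interpretation: for a small percentage change in X, the percentage change in Y is approximately 0.50 times as large.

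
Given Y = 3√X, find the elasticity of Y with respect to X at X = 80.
Elasticity = 1/2

Elasticity = (dY/dX) · (X/Y)

dY/dX = 3/(2·√X)
At X = 80: dY/dX = 3·√5/40, Y = 12·√5

Elasticity = (3·√5/40) · (80 / (12·√5)) = 1/2

Interpretation: for a small percentage change in X, the percentage change in Y is approximately 0.50 times as large.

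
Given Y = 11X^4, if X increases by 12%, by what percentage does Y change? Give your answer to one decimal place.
57.4%

For Y = 11X^4:
If X → X(1 + 0.12)
Then Y → Y · (1 + 0.12)^4
     ≈ Y · 1.5735

Percentage change = ((1 + 0.12)^4 − 1) × 100% ≈ 57.4%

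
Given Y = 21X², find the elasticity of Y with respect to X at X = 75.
Elasticity = 2

Elasticity = (dY/dX) · (X/Y)

dY/dX = 42·X
At X = 75: dY/dX = 3150, Y = 118125

Elasticity = 3150 · (75 / 118125) = 2

Interpretation: for a small percentage change in X, the percentage change in Y is approximately 2.00 times as large.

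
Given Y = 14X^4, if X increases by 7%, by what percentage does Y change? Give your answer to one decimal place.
31.1%

For Y = 14X^4:
If X → X(1 + 0.07)
Then Y → Y · (1 + 0.07)^4
     ≈ Y · 1.3108

Percentage change = ((1 + 0.07)^4 − 1) × 100% ≈ 31.1%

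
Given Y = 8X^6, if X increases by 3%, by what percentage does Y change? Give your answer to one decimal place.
19.4%

For Y = 8X^6:
If X → X(1 + 0.03)
Then Y → Y · (1 + 0.03)^6
     ≈ Y · 1.1941

Percentage change = ((1 + 0.03)^6 − 1) × 100% ≈ 19.4%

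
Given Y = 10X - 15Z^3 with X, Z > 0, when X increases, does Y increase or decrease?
Y increases

Taking the partial derivative:
∂Y/∂X = 10

∂Y/∂X = 10 > 0 (assuming positive values)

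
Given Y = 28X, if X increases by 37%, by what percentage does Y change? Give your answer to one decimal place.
37.0%

For Y = 28X:
If X → X(1 + 0.37)
Then Y → Y · (1 + 0.37)^1
     = Y · 1.3700

Percentage change = ((1 + 0.37)^1 − 1) × 100% = 37.0%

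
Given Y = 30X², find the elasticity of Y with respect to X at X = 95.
Elasticity = 2

Elasticity = (dY/dX) · (X/Y)

dY/dX = 60·X
At X = 95: dY/dX = 5700, Y = 270750

Elasticity = 5700 · (95 / 270750) = 2

Interpretation: for a small percentage change in X, the percentage change in Y is approximately 2.00 times as large.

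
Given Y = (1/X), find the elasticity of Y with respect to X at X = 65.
Elasticity = -1

Elasticity = (dY/dX) · (X/Y)

dY/dX = -1/X²
At X = 65: dY/dX = -1/4225, Y = 1/65

Elasticity = (-1/4225) · (65 / (1/65)) = -1

Interpretation: for a small percentage change in X, the percentage change in Y is approximately -1.00 times as large.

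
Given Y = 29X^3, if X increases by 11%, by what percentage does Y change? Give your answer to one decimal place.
36.8%

For Y = 29X^3:
If X → X(1 + 0.11)
Then Y → Y · (1 + 0.11)^3
     ≈ Y · 1.3676

Percentage change = ((1 + 0.11)^3 − 1) × 100% ≈ 36.8%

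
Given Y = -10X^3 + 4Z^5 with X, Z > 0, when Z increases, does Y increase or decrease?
Y increases

Taking the partial derivative:
∂Y/∂Z = 20Z^4

∂Y/∂Z = 20Z^4 > 0 (assuming positive values)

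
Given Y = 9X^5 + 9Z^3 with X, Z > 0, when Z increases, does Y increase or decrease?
Y increases

Taking the partial derivative:
∂Y/∂Z = 27Z^2

∂Y/∂Z = 27Z^2 > 0 (assuming positive values)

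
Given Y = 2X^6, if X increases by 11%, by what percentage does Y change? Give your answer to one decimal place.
87.0%

For Y = 2X^6:
If X → X(1 + 0.11)
Then Y → Y · (1 + 0.11)^6
     ≈ Y · 1.8704

Percentage change = ((1 + 0.11)^6 − 1) × 100% ≈ 87.0%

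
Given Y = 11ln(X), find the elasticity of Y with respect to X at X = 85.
Elasticity = 1/ln(85) ≈ 0.2251

Elasticity = (dY/dX) · (X/Y)

dY/dX = 11/X
At X = 85: dY/dX = 11/85, Y = 11·ln(85)

Elasticity = (11/85) · (85 / (11·ln(85))) = 1/ln(85) ≈ 0.2251

Interpretation: for a small percentage change in X, the percentage change in Y is approximately 0.23 times as large.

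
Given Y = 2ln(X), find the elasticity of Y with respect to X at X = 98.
Elasticity = 1/ln(98) ≈ 0.2181

Elasticity = (dY/dX) · (X/Y)

dY/dX = 2/X
At X = 98: dY/dX = 1/49, Y = 2·ln(98)

Elasticity = (1/49) · (98 / (2·ln(98))) = 1/ln(98) ≈ 0.2181

Interpretation: for a small percentage change in X, the percentage change in Y is approximately 0.22 times as large.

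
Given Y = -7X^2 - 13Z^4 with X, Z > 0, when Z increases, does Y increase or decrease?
Y decreases

Taking the partial derivative:
∂Y/∂Z = -52Z^3

∂Y/∂Z = -52Z^3 < 0 (assuming positive values)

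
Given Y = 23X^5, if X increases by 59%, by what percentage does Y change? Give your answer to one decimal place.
916.2%

For Y = 23X^5:
If X → X(1 + 0.59)
Then Y → Y · (1 + 0.59)^5
     ≈ Y · 10.1622

Percentage change = ((1 + 0.59)^5 − 1) × 100% ≈ 916.2%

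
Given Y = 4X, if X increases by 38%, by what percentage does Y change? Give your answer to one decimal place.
38.0%

For Y = 4X:
If X → X(1 + 0.38)
Then Y → Y · (1 + 0.38)^1
     = Y · 1.3800

Percentage change = ((1 + 0.38)^1 − 1) × 100% = 38.0%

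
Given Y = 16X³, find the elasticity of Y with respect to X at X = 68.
Elasticity = 3

Elasticity = (dY/dX) · (X/Y)

dY/dX = 48·X²
At X = 68: dY/dX = 221952, Y = 5030912

Elasticity = 221952 · (68 / 5030912) = 3

Interpretation: for a small percentage change in X, the percentage change in Y is approximately 3.00 times as large.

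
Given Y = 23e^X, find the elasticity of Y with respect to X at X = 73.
Elasticity = 73

Elasticity = (dY/dX) · (X/Y)

dY/dX = 23·e^X
At X = 73: dY/dX = 23·e^73, Y = 23·e^73

Elasticity = (23·e^73) · (73 / (23·e^73)) = 73

Interpretation: for a small percentage change in X, the percentage change in Y is approximately 73.00 times as large.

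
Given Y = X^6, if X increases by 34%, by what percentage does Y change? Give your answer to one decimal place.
478.9%

For Y = X^6:
If X → X(1 + 0.34)
Then Y → Y · (1 + 0.34)^6
     ≈ Y · 5.7893

Percentage change = ((1 + 0.34)^6 − 1) × 100% ≈ 478.9%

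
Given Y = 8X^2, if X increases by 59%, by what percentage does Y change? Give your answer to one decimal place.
152.8%

For Y = 8X^2:
If X → X(1 + 0.59)
Then Y → Y · (1 + 0.59)^2
     = Y · 2.5281

Percentage change = ((1 + 0.59)^2 − 1) × 100% ≈ 152.8%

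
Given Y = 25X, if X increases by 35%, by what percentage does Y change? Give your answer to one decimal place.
35.0%

For Y = 25X:
If X → X(1 + 0.35)
Then Y → Y · (1 + 0.35)^1
     = Y · 1.3500

Percentage change = ((1 + 0.35)^1 − 1) × 100% = 35.0%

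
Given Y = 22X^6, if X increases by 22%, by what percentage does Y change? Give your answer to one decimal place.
229.7%

For Y = 22X^6:
If X → X(1 + 0.22)
Then Y → Y · (1 + 0.22)^6
     ≈ Y · 3.2973

Percentage change = ((1 + 0.22)^6 − 1) × 100% ≈ 229.7%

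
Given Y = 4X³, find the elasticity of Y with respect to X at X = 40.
Elasticity = 3

Elasticity = (dY/dX) · (X/Y)

dY/dX = 12·X²
At X = 40: dY/dX = 19200, Y = 256000

Elasticity = 19200 · (40 / 256000) = 3

Interpretation: for a small percentage change in X, the percentage change in Y is approximately 3.00 times as large.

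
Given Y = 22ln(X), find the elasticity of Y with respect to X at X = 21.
Elasticity = 1/ln(21) ≈ 0.3285

Elasticity = (dY/dX) · (X/Y)

dY/dX = 22/X
At X = 21: dY/dX = 22/21, Y = 22·ln(21)

Elasticity = (22/21) · (21 / (22·ln(21))) = 1/ln(21) ≈ 0.3285

Interpretation: for a small percentage change in X, the percentage change in Y is approximately 0.33 times as large.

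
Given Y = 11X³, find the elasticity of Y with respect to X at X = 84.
Elasticity = 3

Elasticity = (dY/dX) · (X/Y)

dY/dX = 33·X²
At X = 84: dY/dX = 232848, Y = 6519744

Elasticity = 232848 · (84 / 6519744) = 3

Interpretation: for a small percentage change in X, the percentage change in Y is approximately 3.00 times as large.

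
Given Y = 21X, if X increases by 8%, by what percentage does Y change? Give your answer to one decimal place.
8.0%

For Y = 21X:
If X → X(1 + 0.08)
Then Y → Y · (1 + 0.08)^1
     = Y · 1.0800

Percentage change = ((1 + 0.08)^1 − 1) × 100% = 8.0%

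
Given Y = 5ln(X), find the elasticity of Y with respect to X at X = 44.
Elasticity = 1/ln(44) ≈ 0.2643

Elasticity = (dY/dX) · (X/Y)

dY/dX = 5/X
At X = 44: dY/dX = 5/44, Y = 5·ln(44)

Elasticity = (5/44) · (44 / (5·ln(44))) = 1/ln(44) ≈ 0.2643

Interpretation: for a small percentage change in X, the percentage change in Y is approximately 0.26 times as large.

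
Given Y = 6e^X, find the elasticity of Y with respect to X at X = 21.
Elasticity = 21

Elasticity = (dY/dX) · (X/Y)

dY/dX = 6·e^X
At X = 21: dY/dX = 6·e^21, Y = 6·e^21

Elasticity = (6·e^21) · (21 / (6·e^21)) = 21

Interpretation: for a small percentage change in X, the percentage change in Y is approximately 21.00 times as large.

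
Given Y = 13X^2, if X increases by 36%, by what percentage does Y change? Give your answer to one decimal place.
85.0%

For Y = 13X^2:
If X → X(1 + 0.36)
Then Y → Y · (1 + 0.36)^2
     = Y · 1.8496

Percentage change = ((1 + 0.36)^2 − 1) × 100% ≈ 85.0%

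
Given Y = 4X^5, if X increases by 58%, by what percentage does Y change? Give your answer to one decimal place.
884.7%

For Y = 4X^5:
If X → X(1 + 0.58)
Then Y → Y · (1 + 0.58)^5
     ≈ Y · 9.8466

Percentage change = ((1 + 0.58)^5 − 1) × 100% ≈ 884.7%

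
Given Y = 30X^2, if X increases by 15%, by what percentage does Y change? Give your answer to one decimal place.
32.3%

For Y = 30X^2:
If X → X(1 + 0.15)
Then Y → Y · (1 + 0.15)^2
     = Y · 1.3225

Percentage change = ((1 + 0.15)^2 − 1) × 100% ≈ 32.3%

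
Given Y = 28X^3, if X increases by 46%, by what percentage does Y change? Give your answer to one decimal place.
211.2%

For Y = 28X^3:
If X → X(1 + 0.46)
Then Y → Y · (1 + 0.46)^3
     ≈ Y · 3.1121

Percentage change = ((1 + 0.46)^3 − 1) × 100% ≈ 211.2%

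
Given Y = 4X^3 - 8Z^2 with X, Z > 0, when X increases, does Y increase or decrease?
Y increases

Taking the partial derivative:
∂Y/∂X = 12X^2

∂Y/∂X = 12X^2 > 0 (assuming positive values)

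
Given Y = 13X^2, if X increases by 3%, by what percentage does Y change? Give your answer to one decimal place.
6.1%

For Y = 13X^2:
If X → X(1 + 0.03)
Then Y → Y · (1 + 0.03)^2
     = Y · 1.0609

Percentage change = ((1 + 0.03)^2 − 1) × 100% ≈ 6.1%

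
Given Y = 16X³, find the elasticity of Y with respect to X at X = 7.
Elasticity = 3

Elasticity = (dY/dX) · (X/Y)

dY/dX = 48·X²
At X = 7: dY/dX = 2352, Y = 5488

Elasticity = 2352 · (7 / 5488) = 3

Interpretation: for a small percentage change in X, the percentage change in Y is approximately 3.00 times as large.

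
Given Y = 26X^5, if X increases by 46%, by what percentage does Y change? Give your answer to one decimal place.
563.4%

For Y = 26X^5:
If X → X(1 + 0.46)
Then Y → Y · (1 + 0.46)^5
     ≈ Y · 6.6338

Percentage change = ((1 + 0.46)^5 − 1) × 100% ≈ 563.4%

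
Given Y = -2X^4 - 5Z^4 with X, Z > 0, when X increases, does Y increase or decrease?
Y decreases

Taking the partial derivative:
∂Y/∂X = -8X^3

∂Y/∂X = -8X^3 < 0 (assuming positive values)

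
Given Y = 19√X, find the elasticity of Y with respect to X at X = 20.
Elasticity = 1/2

Elasticity = (dY/dX) · (X/Y)

dY/dX = 19/(2·√X)
At X = 20: dY/dX = 19·√5/20, Y = 38·√5

Elasticity = (19·√5/20) · (20 / (38·√5)) = 1/2

Interpretation: for a small percentage change in X, the percentage change in Y is approximately 0.50 times as large.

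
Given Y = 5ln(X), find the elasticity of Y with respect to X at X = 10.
Elasticity = 1/ln(10) ≈ 0.4343

Elasticity = (dY/dX) · (X/Y)

dY/dX = 5/X
At X = 10: dY/dX = 1/2, Y = 5·ln(10)

Elasticity = (1/2) · (10 / (5·ln(10))) = 1/ln(10) ≈ 0.4343

Interpretation: for a small percentage change in X, the percentage change in Y is approximately 0.43 times as large.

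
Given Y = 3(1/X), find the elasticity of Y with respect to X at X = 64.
Elasticity = -1

Elasticity = (dY/dX) · (X/Y)

dY/dX = -3/X²
At X = 64: dY/dX = -3/4096, Y = 3/64

Elasticity = (-3/4096) · (64 / (3/64)) = -1

Interpretation: for a small percentage change in X, the percentage change in Y is approximately -1.00 times as large.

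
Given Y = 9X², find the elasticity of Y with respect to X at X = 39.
Elasticity = 2

Elasticity = (dY/dX) · (X/Y)

dY/dX = 18·X
At X = 39: dY/dX = 702, Y = 13689

Elasticity = 702 · (39 / 13689) = 2

Interpretation: for a small percentage change in X, the percentage change in Y is approximately 2.00 times as large.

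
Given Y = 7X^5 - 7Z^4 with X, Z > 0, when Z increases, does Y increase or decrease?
Y decreases

Taking the partial derivative:
∂Y/∂Z = -28Z^3

∂Y/∂Z = -28Z^3 < 0 (assuming positive values)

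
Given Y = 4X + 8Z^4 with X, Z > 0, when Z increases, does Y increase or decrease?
Y increases

Taking the partial derivative:
∂Y/∂Z = 32Z^3

∂Y/∂Z = 32Z^3 > 0 (assuming positive values)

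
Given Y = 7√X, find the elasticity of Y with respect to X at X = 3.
Elasticity = 1/2

Elasticity = (dY/dX) · (X/Y)

dY/dX = 7/(2·√X)
At X = 3: dY/dX = 7·√3/6, Y = 7·√3

Elasticity = (7·√3/6) · (3 / (7·√3)) = 1/2

Interpretation: for a small percentage change in X, the percentage change in Y is approximately 0.50 times as large.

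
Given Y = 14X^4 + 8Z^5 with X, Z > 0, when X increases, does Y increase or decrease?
Y increases

Taking the partial derivative:
∂Y/∂X = 56X^3

∂Y/∂X = 56X^3 > 0 (assuming positive values)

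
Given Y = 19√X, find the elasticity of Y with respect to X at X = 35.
Elasticity = 1/2

Elasticity = (dY/dX) · (X/Y)

dY/dX = 19/(2·√X)
At X = 35: dY/dX = 19·√35/70, Y = 19·√35

Elasticity = (19·√35/70) · (35 / (19·√35)) = 1/2

Interpretation: for a small percentage change in X, the percentage change in Y is approximately 0.50 times as large.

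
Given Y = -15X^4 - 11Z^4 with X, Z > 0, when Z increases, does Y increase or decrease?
Y decreases

Taking the partial derivative:
∂Y/∂Z = -44Z^3

∂Y/∂Z = -44Z^3 < 0 (assuming positive values)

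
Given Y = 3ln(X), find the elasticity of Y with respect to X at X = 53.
Elasticity = 1/ln(53) ≈ 0.2519

Elasticity = (dY/dX) · (X/Y)

dY/dX = 3/X
At X = 53: dY/dX = 3/53, Y = 3·ln(53)

Elasticity = (3/53) · (53 / (3·ln(53))) = 1/ln(53) ≈ 0.2519

Interpretation: for a small percentage change in X, the percentage change in Y is approximately 0.25 times as large.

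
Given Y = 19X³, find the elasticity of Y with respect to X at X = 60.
Elasticity = 3

Elasticity = (dY/dX) · (X/Y)

dY/dX = 57·X²
At X = 60: dY/dX = 205200, Y = 4104000

Elasticity = 205200 · (60 / 4104000) = 3

Interpretation: for a small percentage change in X, the percentage change in Y is approximately 3.00 times as large.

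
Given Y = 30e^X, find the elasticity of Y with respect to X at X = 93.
Elasticity = 93

Elasticity = (dY/dX) · (X/Y)

dY/dX = 30·e^X
At X = 93: dY/dX = 30·e^93, Y = 30·e^93

Elasticity = (30·e^93) · (93 / (30·e^93)) = 93

Interpretation: for a small percentage change in X, the percentage change in Y is approximately 93.00 times as large.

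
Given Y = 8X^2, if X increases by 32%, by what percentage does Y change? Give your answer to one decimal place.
74.2%

For Y = 8X^2:
If X → X(1 + 0.32)
Then Y → Y · (1 + 0.32)^2
     = Y · 1.7424

Percentage change = ((1 + 0.32)^2 − 1) × 100% ≈ 74.2%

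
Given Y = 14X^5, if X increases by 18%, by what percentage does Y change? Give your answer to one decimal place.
128.8%

For Y = 14X^5:
If X → X(1 + 0.18)
Then Y → Y · (1 + 0.18)^5
     ≈ Y · 2.2878

Percentage change = ((1 + 0.18)^5 − 1) × 100% ≈ 128.8%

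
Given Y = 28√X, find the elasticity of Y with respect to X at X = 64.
Elasticity = 1/2

Elasticity = (dY/dX) · (X/Y)

dY/dX = 14/√X
At X = 64: dY/dX = 7/4, Y = 224

Elasticity = (7/4) · (64 / 224) = 1/2

Interpretation: for a small percentage change in X, the percentage change in Y is approximately 0.50 times as large.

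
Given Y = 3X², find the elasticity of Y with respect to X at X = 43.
Elasticity = 2

Elasticity = (dY/dX) · (X/Y)

dY/dX = 6·X
At X = 43: dY/dX = 258, Y = 5547

Elasticity = 258 · (43 / 5547) = 2

Interpretation: for a small percentage change in X, the percentage change in Y is approximately 2.00 times as large.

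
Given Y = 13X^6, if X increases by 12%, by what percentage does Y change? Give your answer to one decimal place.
97.4%

For Y = 13X^6:
If X → X(1 + 0.12)
Then Y → Y · (1 + 0.12)^6
     ≈ Y · 1.9738

Percentage change = ((1 + 0.12)^6 − 1) × 100% ≈ 97.4%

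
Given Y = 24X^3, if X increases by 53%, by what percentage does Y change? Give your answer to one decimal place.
258.2%

For Y = 24X^3:
If X → X(1 + 0.53)
Then Y → Y · (1 + 0.53)^3
     ≈ Y · 3.5816

Percentage change = ((1 + 0.53)^3 − 1) × 100% ≈ 258.2%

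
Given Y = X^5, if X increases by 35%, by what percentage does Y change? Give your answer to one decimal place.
348.4%

For Y = X^5:
If X → X(1 + 0.35)
Then Y → Y · (1 + 0.35)^5
     ≈ Y · 4.4840

Percentage change = ((1 + 0.35)^5 − 1) × 100% ≈ 348.4%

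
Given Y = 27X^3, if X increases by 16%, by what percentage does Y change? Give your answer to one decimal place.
56.1%

For Y = 27X^3:
If X → X(1 + 0.16)
Then Y → Y · (1 + 0.16)^3
     ≈ Y · 1.5609

Percentage change = ((1 + 0.16)^3 − 1) × 100% ≈ 56.1%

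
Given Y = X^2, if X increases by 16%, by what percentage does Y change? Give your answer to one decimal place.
34.6%

For Y = X^2:
If X → X(1 + 0.16)
Then Y → Y · (1 + 0.16)^2
     = Y · 1.3456

Percentage change = ((1 + 0.16)^2 − 1) × 100% ≈ 34.6%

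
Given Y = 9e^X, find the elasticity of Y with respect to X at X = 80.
Elasticity = 80

Elasticity = (dY/dX) · (X/Y)

dY/dX = 9·e^X
At X = 80: dY/dX = 9·e^80, Y = 9·e^80

Elasticity = (9·e^80) · (80 / (9·e^80)) = 80

Interpretation: for a small percentage change in X, the percentage change in Y is approximately 80.00 times as large.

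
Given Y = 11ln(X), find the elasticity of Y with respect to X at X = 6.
Elasticity = 1/ln(6) ≈ 0.5581

Elasticity = (dY/dX) · (X/Y)

dY/dX = 11/X
At X = 6: dY/dX = 11/6, Y = 11·ln(6)

Elasticity = (11/6) · (6 / (11·ln(6))) = 1/ln(6) ≈ 0.5581

Interpretation: for a small percentage change in X, the percentage change in Y is approximately 0.56 times as large.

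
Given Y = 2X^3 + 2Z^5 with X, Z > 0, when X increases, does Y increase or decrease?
Y increases

Taking the partial derivative:
∂Y/∂X = 6X^2

∂Y/∂X = 6X^2 > 0 (assuming positive values)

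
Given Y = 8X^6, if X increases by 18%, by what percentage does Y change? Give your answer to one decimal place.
170.0%

For Y = 8X^6:
If X → X(1 + 0.18)
Then Y → Y · (1 + 0.18)^6
     ≈ Y · 2.6996

Percentage change = ((1 + 0.18)^6 − 1) × 100% ≈ 170.0%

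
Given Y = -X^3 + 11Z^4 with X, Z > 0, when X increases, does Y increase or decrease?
Y decreases

Taking the partial derivative:
∂Y/∂X = -3X^2

∂Y/∂X = -3X^2 < 0 (assuming positive values)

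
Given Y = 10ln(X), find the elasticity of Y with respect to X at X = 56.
Elasticity = 1/ln(56) ≈ 0.2484

Elasticity = (dY/dX) · (X/Y)

dY/dX = 10/X
At X = 56: dY/dX = 5/28, Y = 10·ln(56)

Elasticity = (5/28) · (56 / (10·ln(56))) = 1/ln(56) ≈ 0.2484

Interpretation: for a small percentage change in X, the percentage change in Y is approximately 0.25 times as large.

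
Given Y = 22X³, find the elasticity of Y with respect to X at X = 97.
Elasticity = 3

Elasticity = (dY/dX) · (X/Y)

dY/dX = 66·X²
At X = 97: dY/dX = 620994, Y = 20078806

Elasticity = 620994 · (97 / 20078806) = 3

Interpretation: for a small percentage change in X, the percentage change in Y is approximately 3.00 times as large.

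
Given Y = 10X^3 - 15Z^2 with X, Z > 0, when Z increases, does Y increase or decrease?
Y decreases

Taking the partial derivative:
∂Y/∂Z = -30Z

∂Y/∂Z = -30Z < 0 (assuming positive values)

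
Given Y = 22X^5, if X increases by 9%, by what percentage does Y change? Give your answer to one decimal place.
53.9%

For Y = 22X^5:
If X → X(1 + 0.09)
Then Y → Y · (1 + 0.09)^5
     ≈ Y · 1.5386

Percentage change = ((1 + 0.09)^5 − 1) × 100% ≈ 53.9%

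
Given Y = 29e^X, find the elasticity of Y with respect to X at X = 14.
Elasticity = 14

Elasticity = (dY/dX) · (X/Y)

dY/dX = 29·e^X
At X = 14: dY/dX = 29·e^14, Y = 29·e^14

Elasticity = (29·e^14) · (14 / (29·e^14)) = 14

Interpretation: for a small percentage change in X, the percentage change in Y is approximately 14.00 times as large.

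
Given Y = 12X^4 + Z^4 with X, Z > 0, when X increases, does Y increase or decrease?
Y increases

Taking the partial derivative:
∂Y/∂X = 48X^3

∂Y/∂X = 48X^3 > 0 (assuming positive values)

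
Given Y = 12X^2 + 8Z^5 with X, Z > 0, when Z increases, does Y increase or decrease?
Y increases

Taking the partial derivative:
∂Y/∂Z = 40Z^4

∂Y/∂Z = 40Z^4 > 0 (assuming positive values)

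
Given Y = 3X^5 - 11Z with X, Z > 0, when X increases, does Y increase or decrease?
Y increases

Taking the partial derivative:
∂Y/∂X = 15X^4

∂Y/∂X = 15X^4 > 0 (assuming positive values)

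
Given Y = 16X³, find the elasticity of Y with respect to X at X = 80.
Elasticity = 3

Elasticity = (dY/dX) · (X/Y)

dY/dX = 48·X²
At X = 80: dY/dX = 307200, Y = 8192000

Elasticity = 307200 · (80 / 8192000) = 3

Interpretation: for a small percentage change in X, the percentage change in Y is approximately 3.00 times as large.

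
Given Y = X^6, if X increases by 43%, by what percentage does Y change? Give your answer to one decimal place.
755.1%

For Y = X^6:
If X → X(1 + 0.43)
Then Y → Y · (1 + 0.43)^6
     ≈ Y · 8.5510

Percentage change = ((1 + 0.43)^6 − 1) × 100% ≈ 755.1%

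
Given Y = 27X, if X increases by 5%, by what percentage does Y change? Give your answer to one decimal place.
5.0%

For Y = 27X:
If X → X(1 + 0.05)
Then Y → Y · (1 + 0.05)^1
     = Y · 1.0500

Percentage change = ((1 + 0.05)^1 − 1) × 100% = 5.0%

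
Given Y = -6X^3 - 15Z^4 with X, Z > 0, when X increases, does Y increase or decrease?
Y decreases

Taking the partial derivative:
∂Y/∂X = -18X^2

∂Y/∂X = -18X^2 < 0 (assuming positive values)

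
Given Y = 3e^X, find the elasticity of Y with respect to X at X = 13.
Elasticity = 13

Elasticity = (dY/dX) · (X/Y)

dY/dX = 3·e^X
At X = 13: dY/dX = 3·e^13, Y = 3·e^13

Elasticity = (3·e^13) · (13 / (3·e^13)) = 13

Interpretation: for a small percentage change in X, the percentage change in Y is approximately 13.00 times as large.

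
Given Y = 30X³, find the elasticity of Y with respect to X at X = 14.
Elasticity = 3

Elasticity = (dY/dX) · (X/Y)

dY/dX = 90·X²
At X = 14: dY/dX = 17640, Y = 82320

Elasticity = 17640 · (14 / 82320) = 3

Interpretation: for a small percentage change in X, the percentage change in Y is approximately 3.00 times as large.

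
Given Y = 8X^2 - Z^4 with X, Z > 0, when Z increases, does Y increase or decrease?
Y decreases

Taking the partial derivative:
∂Y/∂Z = -4Z^3

∂Y/∂Z = -4Z^3 < 0 (assuming positive values)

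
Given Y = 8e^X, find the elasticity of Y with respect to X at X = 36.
Elasticity = 36

Elasticity = (dY/dX) · (X/Y)

dY/dX = 8·e^X
At X = 36: dY/dX = 8·e^36, Y = 8·e^36

Elasticity = (8·e^36) · (36 / (8·e^36)) = 36

Interpretation: for a small percentage change in X, the percentage change in Y is approximately 36.00 times as large.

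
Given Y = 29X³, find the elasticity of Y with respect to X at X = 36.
Elasticity = 3

Elasticity = (dY/dX) · (X/Y)

dY/dX = 87·X²
At X = 36: dY/dX = 112752, Y = 1353024

Elasticity = 112752 · (36 / 1353024) = 3

Interpretation: for a small percentage change in X, the percentage change in Y is approximately 3.00 times as large.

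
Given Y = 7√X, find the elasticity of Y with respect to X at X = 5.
Elasticity = 1/2

Elasticity = (dY/dX) · (X/Y)

dY/dX = 7/(2·√X)
At X = 5: dY/dX = 7·√5/10, Y = 7·√5

Elasticity = (7·√5/10) · (5 / (7·√5)) = 1/2

Interpretation: for a small percentage change in X, the percentage change in Y is approximately 0.50 times as large.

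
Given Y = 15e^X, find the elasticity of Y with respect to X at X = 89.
Elasticity = 89

Elasticity = (dY/dX) · (X/Y)

dY/dX = 15·e^X
At X = 89: dY/dX = 15·e^89, Y = 15·e^89

Elasticity = (15·e^89) · (89 / (15·e^89)) = 89

Interpretation: for a small percentage change in X, the percentage change in Y is approximately 89.00 times as large.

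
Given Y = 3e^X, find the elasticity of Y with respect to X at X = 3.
Elasticity = 3

Elasticity = (dY/dX) · (X/Y)

dY/dX = 3·e^X
At X = 3: dY/dX = 3·e^3, Y = 3·e^3

Elasticity = (3·e^3) · (3 / (3·e^3)) = 3

Interpretation: for a small percentage change in X, the percentage change in Y is approximately 3.00 times as large.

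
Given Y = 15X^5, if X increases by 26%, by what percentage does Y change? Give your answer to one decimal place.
217.6%

For Y = 15X^5:
If X → X(1 + 0.26)
Then Y → Y · (1 + 0.26)^5
     ≈ Y · 3.1758

Percentage change = ((1 + 0.26)^5 − 1) × 100% ≈ 217.6%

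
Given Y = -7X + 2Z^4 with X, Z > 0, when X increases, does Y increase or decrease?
Y decreases

Taking the partial derivative:
∂Y/∂X = -7

∂Y/∂X = -7 < 0 (assuming positive values)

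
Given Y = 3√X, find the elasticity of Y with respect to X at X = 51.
Elasticity = 1/2

Elasticity = (dY/dX) · (X/Y)

dY/dX = 3/(2·√X)
At X = 51: dY/dX = √51/34, Y = 3·√51

Elasticity = (√51/34) · (51 / (3·√51)) = 1/2

Interpretation: for a small percentage change in X, the percentage change in Y is approximately 0.50 times as large.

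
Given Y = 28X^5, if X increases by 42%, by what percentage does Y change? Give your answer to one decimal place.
477.4%

For Y = 28X^5:
If X → X(1 + 0.42)
Then Y → Y · (1 + 0.42)^5
     ≈ Y · 5.7735

Percentage change = ((1 + 0.42)^5 − 1) × 100% ≈ 477.4%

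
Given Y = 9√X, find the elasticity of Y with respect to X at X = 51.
Elasticity = 1/2

Elasticity = (dY/dX) · (X/Y)

dY/dX = 9/(2·√X)
At X = 51: dY/dX = 3·√51/34, Y = 9·√51

Elasticity = (3·√51/34) · (51 / (9·√51)) = 1/2

Interpretation: for a small percentage change in X, the percentage change in Y is approximately 0.50 times as large.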